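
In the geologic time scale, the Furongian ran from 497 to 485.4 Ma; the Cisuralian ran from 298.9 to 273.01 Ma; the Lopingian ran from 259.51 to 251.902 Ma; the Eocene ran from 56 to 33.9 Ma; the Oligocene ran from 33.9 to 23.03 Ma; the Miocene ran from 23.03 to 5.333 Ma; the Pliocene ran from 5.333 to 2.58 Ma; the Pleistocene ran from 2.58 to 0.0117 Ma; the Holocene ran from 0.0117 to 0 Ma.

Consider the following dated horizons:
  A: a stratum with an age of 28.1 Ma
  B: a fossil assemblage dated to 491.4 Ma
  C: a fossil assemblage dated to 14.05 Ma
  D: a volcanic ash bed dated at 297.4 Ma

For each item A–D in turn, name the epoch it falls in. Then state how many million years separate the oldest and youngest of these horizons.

A — Oligocene; B — Furongian; C — Miocene; D — Cisuralian; span 477.35 million years

A: 28.1 Ma lies in 33.9–23.03 Ma, so Oligocene.
B: 491.4 Ma lies in 497–485.4 Ma, so Furongian.
C: 14.05 Ma lies in 23.03–5.333 Ma, so Miocene.
D: 297.4 Ma lies in 298.9–273.01 Ma, so Cisuralian.
Oldest = 491.4 Ma, youngest = 14.05 Ma → span 477.35 Myr.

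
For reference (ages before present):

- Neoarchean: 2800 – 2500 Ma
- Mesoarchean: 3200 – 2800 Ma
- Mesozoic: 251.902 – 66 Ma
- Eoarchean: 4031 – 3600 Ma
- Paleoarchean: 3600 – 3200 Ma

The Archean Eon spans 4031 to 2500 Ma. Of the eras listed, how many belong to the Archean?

Eras inside 4031–2500 Ma: Eoarchean, Paleoarchean, Mesoarchean, Neoarchean — 4 in total.

4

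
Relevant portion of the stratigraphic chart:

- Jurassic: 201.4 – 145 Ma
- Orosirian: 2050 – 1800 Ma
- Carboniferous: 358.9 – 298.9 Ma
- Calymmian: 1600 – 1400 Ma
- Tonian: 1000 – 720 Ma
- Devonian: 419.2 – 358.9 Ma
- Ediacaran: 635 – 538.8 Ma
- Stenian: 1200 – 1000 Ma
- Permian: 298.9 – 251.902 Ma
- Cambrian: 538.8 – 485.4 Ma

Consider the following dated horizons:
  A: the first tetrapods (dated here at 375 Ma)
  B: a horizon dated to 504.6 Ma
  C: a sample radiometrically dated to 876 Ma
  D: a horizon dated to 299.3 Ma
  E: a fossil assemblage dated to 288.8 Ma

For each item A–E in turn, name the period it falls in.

A: 375 Ma lies in 419.2–358.9 Ma, so Devonian.
B: 504.6 Ma lies in 538.8–485.4 Ma, so Cambrian.
C: 876 Ma lies in 1000–720 Ma, so Tonian.
D: 299.3 Ma lies in 358.9–298.9 Ma, so Carboniferous.
E: 288.8 Ma lies in 298.9–251.902 Ma, so Permian.

A — Devonian; B — Cambrian; C — Tonian; D — Carboniferous; E — Permian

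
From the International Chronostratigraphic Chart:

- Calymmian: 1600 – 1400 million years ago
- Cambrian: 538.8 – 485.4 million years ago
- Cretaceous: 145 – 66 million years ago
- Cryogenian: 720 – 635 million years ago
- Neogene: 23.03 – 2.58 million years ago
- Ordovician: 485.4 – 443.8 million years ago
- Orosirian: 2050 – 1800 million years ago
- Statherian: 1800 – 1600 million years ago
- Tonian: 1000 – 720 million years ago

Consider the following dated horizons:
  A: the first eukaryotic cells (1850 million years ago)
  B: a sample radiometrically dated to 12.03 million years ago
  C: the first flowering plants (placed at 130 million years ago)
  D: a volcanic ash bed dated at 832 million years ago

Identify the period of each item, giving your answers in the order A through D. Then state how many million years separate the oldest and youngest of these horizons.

Match each age against the start–end ranges in the excerpt: A = 1850 Ma → Orosirian (2050–1800); B = 12.03 Ma → Neogene (23.03–2.58); C = 130 Ma → Cretaceous (145–66); D = 832 Ma → Tonian (1000–720).
The largest age is 1850 Ma and the smallest is 12.03 Ma; their difference is 1837.97 Myr.

A — Orosirian; B — Neogene; C — Cretaceous; D — Tonian; span 1837.97 million years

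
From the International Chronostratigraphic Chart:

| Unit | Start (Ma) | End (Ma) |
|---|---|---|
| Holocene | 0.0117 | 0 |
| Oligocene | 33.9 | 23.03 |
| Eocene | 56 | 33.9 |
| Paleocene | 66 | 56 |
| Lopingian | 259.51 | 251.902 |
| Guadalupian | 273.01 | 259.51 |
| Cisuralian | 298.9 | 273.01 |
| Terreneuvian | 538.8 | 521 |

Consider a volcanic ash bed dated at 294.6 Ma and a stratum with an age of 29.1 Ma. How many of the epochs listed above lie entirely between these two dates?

4

294.6 Ma sits inside the Cisuralian (298.9–273.01) and 29.1 Ma inside the Oligocene (33.9–23.03); neither of those is wholly between the two dates.
The listed epochs lying completely between them are Guadalupian, Lopingian, Paleocene, Eocene — 4 in all.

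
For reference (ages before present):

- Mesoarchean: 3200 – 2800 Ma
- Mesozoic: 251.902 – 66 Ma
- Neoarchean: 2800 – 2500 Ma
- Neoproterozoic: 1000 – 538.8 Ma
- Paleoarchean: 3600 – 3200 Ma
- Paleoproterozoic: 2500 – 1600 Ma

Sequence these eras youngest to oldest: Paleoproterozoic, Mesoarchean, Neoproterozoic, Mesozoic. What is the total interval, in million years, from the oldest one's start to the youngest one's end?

From the excerpt: Paleoproterozoic 2500–1600; Mesoarchean 3200–2800; Neoproterozoic 1000–538.8; Mesozoic 251.902–66 (Ma).
Larger Ma is earlier, so the oldest is Mesoarchean and the youngest is Mesozoic; youngest to oldest: Mesozoic, Neoproterozoic, Paleoproterozoic, Mesoarchean.
Oldest start 3200 minus youngest end 66 gives 3134 Myr overall.

Mesozoic, Neoproterozoic, Paleoproterozoic, Mesoarchean; total span 3134 Myr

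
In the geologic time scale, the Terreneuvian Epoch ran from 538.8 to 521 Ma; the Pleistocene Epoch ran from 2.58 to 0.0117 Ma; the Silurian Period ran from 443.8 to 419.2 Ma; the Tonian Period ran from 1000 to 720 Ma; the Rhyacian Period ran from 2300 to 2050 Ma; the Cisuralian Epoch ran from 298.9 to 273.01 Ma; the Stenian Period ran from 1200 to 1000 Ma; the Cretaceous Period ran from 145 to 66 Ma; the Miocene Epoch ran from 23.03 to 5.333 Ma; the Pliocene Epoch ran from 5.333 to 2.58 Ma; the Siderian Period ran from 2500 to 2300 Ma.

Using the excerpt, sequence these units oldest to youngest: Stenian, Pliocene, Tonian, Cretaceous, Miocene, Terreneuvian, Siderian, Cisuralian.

Siderian, Stenian, Tonian, Terreneuvian, Cisuralian, Cretaceous, Miocene, Pliocene

The oldest of these is Siderian (starts 2500 Ma) and the youngest is Pliocene (ends 2.58 Ma).
In between, by decreasing start age: Stenian (1200), Tonian (1000), Terreneuvian (538.8), Cisuralian (298.9), Cretaceous (145), Miocene (23.03).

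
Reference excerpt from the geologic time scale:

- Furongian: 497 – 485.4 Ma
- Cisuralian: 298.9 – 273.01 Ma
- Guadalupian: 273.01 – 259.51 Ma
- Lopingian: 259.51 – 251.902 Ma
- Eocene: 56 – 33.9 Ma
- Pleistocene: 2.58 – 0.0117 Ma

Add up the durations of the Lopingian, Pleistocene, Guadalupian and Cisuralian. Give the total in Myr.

49.5663 million years

Duration is start − end for each: (259.51 − 251.902) + (2.58 − 0.0117) + (273.01 − 259.51) + (298.9 − 273.01).
That is 7.608 + 2.5683 + 13.5 + 25.89, which totals 49.5663 million years.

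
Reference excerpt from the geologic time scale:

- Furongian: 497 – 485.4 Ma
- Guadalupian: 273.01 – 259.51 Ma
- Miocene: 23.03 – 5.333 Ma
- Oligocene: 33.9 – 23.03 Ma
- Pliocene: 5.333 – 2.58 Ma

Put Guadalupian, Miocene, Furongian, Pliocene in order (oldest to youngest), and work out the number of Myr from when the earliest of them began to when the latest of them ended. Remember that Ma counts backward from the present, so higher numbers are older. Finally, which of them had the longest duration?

From the excerpt: Guadalupian 273.01–259.51; Miocene 23.03–5.333; Furongian 497–485.4; Pliocene 5.333–2.58 (Ma).
Larger Ma is earlier, so the oldest is Furongian and the youngest is Pliocene; oldest to youngest: Furongian, Guadalupian, Miocene, Pliocene.
Oldest start 497 minus youngest end 2.58 gives 494.42 Myr overall.
Individual lengths (start − end): Furongian 11.6; Guadalupian 13.5; Pliocene 2.753; Miocene 17.697. The largest is Miocene at 17.697 Myr.

Furongian → Guadalupian → Miocene → Pliocene; total span 494.42 Myr; longest is Miocene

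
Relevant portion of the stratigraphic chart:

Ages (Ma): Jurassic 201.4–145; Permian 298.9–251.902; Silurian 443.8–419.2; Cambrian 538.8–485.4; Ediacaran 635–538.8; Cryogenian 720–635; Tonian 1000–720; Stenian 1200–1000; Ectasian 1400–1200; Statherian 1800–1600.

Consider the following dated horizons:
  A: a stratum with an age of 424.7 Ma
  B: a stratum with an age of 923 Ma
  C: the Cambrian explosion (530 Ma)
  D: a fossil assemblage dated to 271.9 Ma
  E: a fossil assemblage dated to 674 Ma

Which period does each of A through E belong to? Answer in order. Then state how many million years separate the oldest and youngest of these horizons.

A — Silurian; B — Tonian; C — Cambrian; D — Permian; E — Cryogenian; span 651.1 million years

A: 424.7 Ma lies in 443.8–419.2 Ma, so Silurian.
B: 923 Ma lies in 1000–720 Ma, so Tonian.
C: 530 Ma lies in 538.8–485.4 Ma, so Cambrian.
D: 271.9 Ma lies in 298.9–251.902 Ma, so Permian.
E: 674 Ma lies in 720–635 Ma, so Cryogenian.
Oldest = 923 Ma, youngest = 271.9 Ma → span 651.1 Myr.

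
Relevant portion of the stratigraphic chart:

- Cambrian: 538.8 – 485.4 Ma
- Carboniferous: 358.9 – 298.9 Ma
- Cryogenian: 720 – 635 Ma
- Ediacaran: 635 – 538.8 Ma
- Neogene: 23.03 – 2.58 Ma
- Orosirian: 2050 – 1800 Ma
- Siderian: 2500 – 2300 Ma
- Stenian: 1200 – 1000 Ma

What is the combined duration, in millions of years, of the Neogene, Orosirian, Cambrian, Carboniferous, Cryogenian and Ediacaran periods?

Each duration: Neogene = 20.45; Orosirian = 250; Cambrian = 53.4; Carboniferous = 60; Cryogenian = 85; Ediacaran = 96.2.
Sum: 20.45 + 250 + 53.4 + 60 + 85 + 96.2 = 565.05 Myr.

565.05 million years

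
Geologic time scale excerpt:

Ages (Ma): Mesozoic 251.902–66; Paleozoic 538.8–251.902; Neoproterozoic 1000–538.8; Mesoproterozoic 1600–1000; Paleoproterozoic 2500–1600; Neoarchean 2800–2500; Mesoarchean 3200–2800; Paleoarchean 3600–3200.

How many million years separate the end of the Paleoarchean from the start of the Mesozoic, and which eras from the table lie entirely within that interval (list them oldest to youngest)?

2948.098 million years; Mesoarchean, Neoarchean, Paleoproterozoic, Mesoproterozoic, Neoproterozoic, Paleozoic

End of Paleoarchean = 3200 Ma; start of Mesozoic = 251.902 Ma.
Gap = 3200 − 251.902 = 2948.098 Myr.
Eras wholly inside 3200–251.902 Ma: Mesoarchean (3200–2800), Neoarchean (2800–2500), Paleoproterozoic (2500–1600), Mesoproterozoic (1600–1000), Neoproterozoic (1000–538.8), Paleozoic (538.8–251.902).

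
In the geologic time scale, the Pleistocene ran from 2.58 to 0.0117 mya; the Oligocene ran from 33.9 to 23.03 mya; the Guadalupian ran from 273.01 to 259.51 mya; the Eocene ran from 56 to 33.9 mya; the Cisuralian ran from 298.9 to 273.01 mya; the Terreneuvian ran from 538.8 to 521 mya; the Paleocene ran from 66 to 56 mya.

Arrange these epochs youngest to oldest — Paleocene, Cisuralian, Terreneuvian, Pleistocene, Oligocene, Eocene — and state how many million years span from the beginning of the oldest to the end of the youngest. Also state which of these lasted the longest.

Start ages (Ma): Terreneuvian 538.8, Cisuralian 298.9, Paleocene 66, Eocene 56, Oligocene 33.9, Pleistocene 2.58.
Ordered youngest to oldest: Pleistocene, Oligocene, Eocene, Paleocene, Cisuralian, Terreneuvian.
Span = 538.8 − 0.0117 = 538.7883 Myr.
Durations: Eocene 22.1, Oligocene 10.87, Cisuralian 25.89, Paleocene 10, Terreneuvian 17.8, Pleistocene 2.5683 → longest is Cisuralian (25.89 Myr).

Pleistocene → Oligocene → Eocene → Paleocene → Cisuralian → Terreneuvian; total span 538.7883 Myr; longest is Cisuralian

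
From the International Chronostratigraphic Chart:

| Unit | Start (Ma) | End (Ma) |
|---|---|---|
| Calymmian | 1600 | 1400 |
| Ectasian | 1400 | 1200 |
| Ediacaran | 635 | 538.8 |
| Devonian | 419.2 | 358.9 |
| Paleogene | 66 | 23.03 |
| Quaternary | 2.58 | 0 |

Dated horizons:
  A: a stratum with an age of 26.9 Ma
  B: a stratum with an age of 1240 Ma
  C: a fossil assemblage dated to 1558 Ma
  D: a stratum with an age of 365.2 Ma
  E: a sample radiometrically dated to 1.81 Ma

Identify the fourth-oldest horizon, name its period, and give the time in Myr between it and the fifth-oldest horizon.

A, in the Paleogene; 25.09 million years to E

Sorted oldest-first by Ma: C (1558), B (1240), D (365.2), A (26.9), E (1.81).
The fourth oldest is A at 26.9 Ma, which lies in 66–23.03 Ma: the Paleogene.
The fifth oldest is E at 1.81 Ma; separation = |26.9 − 1.81| = 25.09 Myr.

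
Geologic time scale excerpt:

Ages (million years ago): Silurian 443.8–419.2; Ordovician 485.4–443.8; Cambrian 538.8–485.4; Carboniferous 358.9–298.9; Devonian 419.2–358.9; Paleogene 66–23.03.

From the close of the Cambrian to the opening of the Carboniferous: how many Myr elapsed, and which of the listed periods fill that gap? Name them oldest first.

126.5 million years; Ordovician, Silurian, Devonian

End of Cambrian = 485.4 Ma; start of Carboniferous = 358.9 Ma.
Gap = 485.4 − 358.9 = 126.5 Myr.
Periods wholly inside 485.4–358.9 Ma: Ordovician (485.4–443.8), Silurian (443.8–419.2), Devonian (419.2–358.9).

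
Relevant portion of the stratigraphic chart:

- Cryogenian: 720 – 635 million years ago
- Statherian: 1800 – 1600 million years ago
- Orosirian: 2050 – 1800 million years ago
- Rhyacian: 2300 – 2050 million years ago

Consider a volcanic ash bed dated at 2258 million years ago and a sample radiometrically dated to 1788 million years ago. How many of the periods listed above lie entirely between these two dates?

2258 Ma sits inside the Rhyacian (2300–2050) and 1788 Ma inside the Statherian (1800–1600); neither of those is wholly between the two dates.
The listed periods lying completely between them are Orosirian — 1 in all.

1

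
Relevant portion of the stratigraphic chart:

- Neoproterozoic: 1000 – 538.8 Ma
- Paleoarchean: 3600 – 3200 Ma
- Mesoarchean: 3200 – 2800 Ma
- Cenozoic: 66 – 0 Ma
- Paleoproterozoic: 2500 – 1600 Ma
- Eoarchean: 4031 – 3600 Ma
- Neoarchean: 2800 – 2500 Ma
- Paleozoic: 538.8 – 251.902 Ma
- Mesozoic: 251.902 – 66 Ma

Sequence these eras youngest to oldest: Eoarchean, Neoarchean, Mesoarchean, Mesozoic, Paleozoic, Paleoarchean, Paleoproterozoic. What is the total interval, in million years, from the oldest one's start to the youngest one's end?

From the excerpt: Eoarchean 4031–3600; Neoarchean 2800–2500; Mesoarchean 3200–2800; Mesozoic 251.902–66; Paleozoic 538.8–251.902; Paleoarchean 3600–3200; Paleoproterozoic 2500–1600 (Ma).
Larger Ma is earlier, so the oldest is Eoarchean and the youngest is Mesozoic; youngest to oldest: Mesozoic, Paleozoic, Paleoproterozoic, Neoarchean, Mesoarchean, Paleoarchean, Eoarchean.
Oldest start 4031 minus youngest end 66 gives 3965 Myr overall.

Mesozoic, Paleozoic, Paleoproterozoic, Neoarchean, Mesoarchean, Paleoarchean, Eoarchean; total span 3965 Myr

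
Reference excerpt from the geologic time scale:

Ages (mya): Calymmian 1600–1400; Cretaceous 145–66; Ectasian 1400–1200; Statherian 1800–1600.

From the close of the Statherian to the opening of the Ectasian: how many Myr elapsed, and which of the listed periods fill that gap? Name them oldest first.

The Statherian closes at 1600 Ma and the Ectasian opens at 1400 Ma, so the interval is 1600 − 1400 = 200 Myr.
A period fits inside if it starts at or after 1600 Ma and ends at or before 1400 Ma; oldest first that gives Calymmian.

200 million years; Calymmian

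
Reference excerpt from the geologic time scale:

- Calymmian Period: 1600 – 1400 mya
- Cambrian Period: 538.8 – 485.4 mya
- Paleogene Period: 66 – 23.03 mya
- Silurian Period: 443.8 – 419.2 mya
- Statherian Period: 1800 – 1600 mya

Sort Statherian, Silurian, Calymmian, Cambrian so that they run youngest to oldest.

Silurian, then Cambrian, then Calymmian, then Statherian

The oldest of these is Statherian (starts 1800 Ma) and the youngest is Silurian (ends 419.2 Ma).
In between, by decreasing start age: Calymmian (1600), Cambrian (538.8).
Listing youngest first means reversing that sequence.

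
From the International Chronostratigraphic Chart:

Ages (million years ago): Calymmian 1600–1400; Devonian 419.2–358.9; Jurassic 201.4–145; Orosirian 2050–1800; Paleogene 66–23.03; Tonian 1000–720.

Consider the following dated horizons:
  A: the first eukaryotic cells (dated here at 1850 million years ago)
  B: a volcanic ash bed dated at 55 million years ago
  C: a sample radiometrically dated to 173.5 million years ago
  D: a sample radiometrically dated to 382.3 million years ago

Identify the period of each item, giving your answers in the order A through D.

A — Orosirian; B — Paleogene; C — Jurassic; D — Devonian

A: 1850 Ma lies in 2050–1800 Ma, so Orosirian.
B: 55 Ma lies in 66–23.03 Ma, so Paleogene.
C: 173.5 Ma lies in 201.4–145 Ma, so Jurassic.
D: 382.3 Ma lies in 419.2–358.9 Ma, so Devonian.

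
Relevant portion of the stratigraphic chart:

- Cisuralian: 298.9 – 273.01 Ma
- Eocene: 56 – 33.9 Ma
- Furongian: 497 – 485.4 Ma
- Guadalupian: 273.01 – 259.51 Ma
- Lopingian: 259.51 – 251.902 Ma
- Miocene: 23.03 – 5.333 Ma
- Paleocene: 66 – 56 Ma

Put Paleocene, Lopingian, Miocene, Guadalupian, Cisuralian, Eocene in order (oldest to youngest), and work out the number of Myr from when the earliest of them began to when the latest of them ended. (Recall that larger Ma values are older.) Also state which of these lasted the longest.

Start ages (Ma): Cisuralian 298.9, Guadalupian 273.01, Lopingian 259.51, Paleocene 66, Eocene 56, Miocene 23.03.
Ordered oldest to youngest: Cisuralian, Guadalupian, Lopingian, Paleocene, Eocene, Miocene.
Span = 298.9 − 5.333 = 293.567 Myr.
Durations: Eocene 22.1, Paleocene 10, Miocene 17.697, Cisuralian 25.89, Lopingian 7.608, Guadalupian 13.5 → longest is Cisuralian (25.89 Myr).

Cisuralian, Guadalupian, Lopingian, Paleocene, Eocene, Miocene; total span 293.567 Myr; longest is Cisuralian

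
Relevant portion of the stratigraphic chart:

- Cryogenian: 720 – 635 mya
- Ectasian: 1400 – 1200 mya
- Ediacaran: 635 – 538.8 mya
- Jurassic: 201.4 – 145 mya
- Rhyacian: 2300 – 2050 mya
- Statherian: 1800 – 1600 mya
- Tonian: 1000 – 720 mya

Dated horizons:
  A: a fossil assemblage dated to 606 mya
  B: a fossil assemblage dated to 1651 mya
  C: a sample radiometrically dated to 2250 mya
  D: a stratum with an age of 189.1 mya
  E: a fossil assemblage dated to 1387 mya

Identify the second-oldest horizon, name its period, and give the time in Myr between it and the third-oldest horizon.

Larger Ma means older, so oldest first: C 2250 > B 1651 > E 1387 > A 606 > D 189.1.
Counting 2 along gives B (1651 Ma); the excerpt puts that inside the Statherian, 1800–1600 Ma.
Next in line is E (1387 Ma), and 1651 − 1387 = 264 Myr.

B, in the Statherian; 264 million years to E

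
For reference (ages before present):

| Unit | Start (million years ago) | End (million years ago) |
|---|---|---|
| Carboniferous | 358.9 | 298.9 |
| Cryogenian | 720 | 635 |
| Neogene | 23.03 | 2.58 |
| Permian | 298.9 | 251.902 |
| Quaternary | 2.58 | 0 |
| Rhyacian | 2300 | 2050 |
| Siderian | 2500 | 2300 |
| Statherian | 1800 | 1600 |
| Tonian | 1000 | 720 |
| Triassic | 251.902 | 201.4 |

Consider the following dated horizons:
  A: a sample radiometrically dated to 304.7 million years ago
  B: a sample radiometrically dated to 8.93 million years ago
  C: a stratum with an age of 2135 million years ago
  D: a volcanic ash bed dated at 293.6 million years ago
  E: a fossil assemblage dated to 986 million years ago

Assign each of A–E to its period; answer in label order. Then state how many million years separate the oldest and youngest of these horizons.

Match each age against the start–end ranges in the excerpt: A = 304.7 Ma → Carboniferous (358.9–298.9); B = 8.93 Ma → Neogene (23.03–2.58); C = 2135 Ma → Rhyacian (2300–2050); D = 293.6 Ma → Permian (298.9–251.902); E = 986 Ma → Tonian (1000–720).
The largest age is 2135 Ma and the smallest is 8.93 Ma; their difference is 2126.07 Myr.

A — Carboniferous; B — Neogene; C — Rhyacian; D — Permian; E — Tonian; span 2126.07 million years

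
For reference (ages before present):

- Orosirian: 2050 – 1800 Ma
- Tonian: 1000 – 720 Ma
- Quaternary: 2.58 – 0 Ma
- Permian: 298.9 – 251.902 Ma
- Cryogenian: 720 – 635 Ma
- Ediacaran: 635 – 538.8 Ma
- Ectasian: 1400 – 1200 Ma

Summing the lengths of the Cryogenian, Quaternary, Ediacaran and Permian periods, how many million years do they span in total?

230.778 million years

Duration is start − end for each: (720 − 635) + (2.58 − 0) + (635 − 538.8) + (298.9 − 251.902).
That is 85 + 2.58 + 96.2 + 46.998, which totals 230.778 million years.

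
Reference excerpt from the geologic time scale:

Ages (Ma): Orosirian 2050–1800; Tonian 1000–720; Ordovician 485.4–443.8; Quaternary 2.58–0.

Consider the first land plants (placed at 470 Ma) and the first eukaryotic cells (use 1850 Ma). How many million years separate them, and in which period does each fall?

Elapsed time: 1850 − 470 = 1380 Myr.
470 Ma lies within 485.4–443.8 Ma: Ordovician.
1850 Ma lies within 2050–1800 Ma: Orosirian.

1380 million years apart; the first in the Ordovician, the second in the Orosirian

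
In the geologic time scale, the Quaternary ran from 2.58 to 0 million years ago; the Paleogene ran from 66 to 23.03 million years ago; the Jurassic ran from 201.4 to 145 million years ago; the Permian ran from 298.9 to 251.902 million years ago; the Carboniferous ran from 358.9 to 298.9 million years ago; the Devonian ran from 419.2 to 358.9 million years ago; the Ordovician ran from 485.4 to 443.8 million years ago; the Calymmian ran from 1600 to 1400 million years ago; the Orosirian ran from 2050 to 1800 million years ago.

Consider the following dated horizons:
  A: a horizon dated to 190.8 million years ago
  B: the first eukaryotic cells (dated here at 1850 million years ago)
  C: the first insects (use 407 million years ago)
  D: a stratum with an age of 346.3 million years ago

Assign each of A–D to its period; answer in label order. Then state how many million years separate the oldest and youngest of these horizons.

Match each age against the start–end ranges in the excerpt: A = 190.8 Ma → Jurassic (201.4–145); B = 1850 Ma → Orosirian (2050–1800); C = 407 Ma → Devonian (419.2–358.9); D = 346.3 Ma → Carboniferous (358.9–298.9).
The largest age is 1850 Ma and the smallest is 190.8 Ma; their difference is 1659.2 Myr.

A — Jurassic; B — Orosirian; C — Devonian; D — Carboniferous; span 1659.2 million years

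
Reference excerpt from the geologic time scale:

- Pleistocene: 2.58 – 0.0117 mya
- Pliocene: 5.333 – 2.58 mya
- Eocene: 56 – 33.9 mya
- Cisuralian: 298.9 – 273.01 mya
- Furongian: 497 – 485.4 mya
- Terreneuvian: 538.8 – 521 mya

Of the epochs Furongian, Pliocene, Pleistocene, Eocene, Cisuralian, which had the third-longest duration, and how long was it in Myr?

Start − end for each: Furongian 497 − 485.4 = 11.6; Pliocene 5.333 − 2.58 = 2.753; Pleistocene 2.58 − 0.0117 = 2.5683; Eocene 56 − 33.9 = 22.1; Cisuralian 298.9 − 273.01 = 25.89.
Ranking these from longest: Cisuralian > Eocene > Furongian > Pliocene > Pleistocene.
Position 3 in that ranking is Furongian, which lasted 11.6 Myr.

Furongian, 11.6 million years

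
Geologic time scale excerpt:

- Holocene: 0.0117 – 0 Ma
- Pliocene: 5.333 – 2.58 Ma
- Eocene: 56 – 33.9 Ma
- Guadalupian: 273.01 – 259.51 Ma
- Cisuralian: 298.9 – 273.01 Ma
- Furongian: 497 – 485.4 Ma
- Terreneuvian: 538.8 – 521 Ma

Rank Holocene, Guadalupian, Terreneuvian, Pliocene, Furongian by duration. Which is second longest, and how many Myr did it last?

Start − end for each: Holocene 0.0117 − 0 = 0.0117; Guadalupian 273.01 − 259.51 = 13.5; Terreneuvian 538.8 − 521 = 17.8; Pliocene 5.333 − 2.58 = 2.753; Furongian 497 − 485.4 = 11.6.
Ranking these from longest: Terreneuvian > Guadalupian > Furongian > Pliocene > Holocene.
Position 2 in that ranking is Guadalupian, which lasted 13.5 Myr.

Guadalupian, 13.5 million years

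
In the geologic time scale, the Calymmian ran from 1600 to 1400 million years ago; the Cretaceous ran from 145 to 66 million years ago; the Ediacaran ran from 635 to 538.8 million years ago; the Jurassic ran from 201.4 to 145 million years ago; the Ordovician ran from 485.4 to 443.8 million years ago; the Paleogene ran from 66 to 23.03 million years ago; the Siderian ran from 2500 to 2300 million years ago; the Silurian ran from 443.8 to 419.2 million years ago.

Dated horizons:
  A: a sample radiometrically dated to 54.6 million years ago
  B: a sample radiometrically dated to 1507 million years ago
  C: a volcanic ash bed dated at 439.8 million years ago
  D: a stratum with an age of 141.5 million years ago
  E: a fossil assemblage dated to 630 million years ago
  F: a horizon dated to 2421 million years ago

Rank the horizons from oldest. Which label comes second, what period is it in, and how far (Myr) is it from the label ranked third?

B, in the Calymmian; 877 million years to E

Sorted oldest-first by Ma: F (2421), B (1507), E (630), C (439.8), D (141.5), A (54.6).
The second oldest is B at 1507 Ma, which lies in 1600–1400 Ma: the Calymmian.
The third oldest is E at 630 Ma; separation = |1507 − 630| = 877 Myr.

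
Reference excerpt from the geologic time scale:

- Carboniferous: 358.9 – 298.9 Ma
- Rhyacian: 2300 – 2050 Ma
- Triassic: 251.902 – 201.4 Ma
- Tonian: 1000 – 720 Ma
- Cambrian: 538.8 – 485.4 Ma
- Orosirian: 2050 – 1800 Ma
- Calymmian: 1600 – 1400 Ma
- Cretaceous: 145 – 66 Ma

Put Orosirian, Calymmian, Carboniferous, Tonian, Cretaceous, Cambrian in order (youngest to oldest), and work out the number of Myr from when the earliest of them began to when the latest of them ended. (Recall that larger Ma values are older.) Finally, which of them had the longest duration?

Cretaceous, Carboniferous, Cambrian, Tonian, Calymmian, Orosirian; total span 1984 Myr; longest is Tonian

Start ages (Ma): Orosirian 2050, Calymmian 1600, Tonian 1000, Cambrian 538.8, Carboniferous 358.9, Cretaceous 145.
Ordered youngest to oldest: Cretaceous, Carboniferous, Cambrian, Tonian, Calymmian, Orosirian.
Span = 2050 − 66 = 1984 Myr.
Durations: Calymmian 200, Cretaceous 79, Cambrian 53.4, Orosirian 250, Tonian 280, Carboniferous 60 → longest is Tonian (280 Myr).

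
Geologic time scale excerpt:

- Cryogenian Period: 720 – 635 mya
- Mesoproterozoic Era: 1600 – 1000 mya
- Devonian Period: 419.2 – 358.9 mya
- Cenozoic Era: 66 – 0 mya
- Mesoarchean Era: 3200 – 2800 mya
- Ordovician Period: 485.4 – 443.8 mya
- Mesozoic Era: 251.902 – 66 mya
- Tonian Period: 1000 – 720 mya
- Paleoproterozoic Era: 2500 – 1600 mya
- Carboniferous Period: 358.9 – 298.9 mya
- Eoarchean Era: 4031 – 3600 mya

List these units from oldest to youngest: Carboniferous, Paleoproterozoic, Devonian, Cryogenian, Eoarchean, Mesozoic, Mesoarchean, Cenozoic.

Eoarchean, Mesoarchean, Paleoproterozoic, Cryogenian, Devonian, Carboniferous, Mesozoic, Cenozoic

The oldest of these is Eoarchean (starts 4031 Ma) and the youngest is Cenozoic (ends 0 Ma).
In between, by decreasing start age: Mesoarchean (3200), Paleoproterozoic (2500), Cryogenian (720), Devonian (419.2), Carboniferous (358.9), Mesozoic (251.902).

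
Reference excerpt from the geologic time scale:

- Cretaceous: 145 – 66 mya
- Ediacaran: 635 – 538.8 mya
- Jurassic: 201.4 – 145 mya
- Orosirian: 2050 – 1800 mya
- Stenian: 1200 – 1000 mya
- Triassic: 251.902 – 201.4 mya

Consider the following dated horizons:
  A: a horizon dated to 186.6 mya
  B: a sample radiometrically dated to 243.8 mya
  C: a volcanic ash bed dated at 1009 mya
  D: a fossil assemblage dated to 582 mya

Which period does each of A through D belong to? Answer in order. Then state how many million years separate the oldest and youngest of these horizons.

Match each age against the start–end ranges in the excerpt: A = 186.6 Ma → Jurassic (201.4–145); B = 243.8 Ma → Triassic (251.902–201.4); C = 1009 Ma → Stenian (1200–1000); D = 582 Ma → Ediacaran (635–538.8).
The largest age is 1009 Ma and the smallest is 186.6 Ma; their difference is 822.4 Myr.

A — Jurassic; B — Triassic; C — Stenian; D — Ediacaran; span 822.4 million years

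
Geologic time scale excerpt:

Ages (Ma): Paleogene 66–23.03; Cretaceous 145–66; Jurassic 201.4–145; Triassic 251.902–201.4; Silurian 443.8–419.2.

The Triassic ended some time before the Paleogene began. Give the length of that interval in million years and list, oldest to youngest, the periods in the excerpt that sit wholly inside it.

The Triassic closes at 201.4 Ma and the Paleogene opens at 66 Ma, so the interval is 201.4 − 66 = 135.4 Myr.
A period fits inside if it starts at or after 201.4 Ma and ends at or before 66 Ma; oldest first that gives Jurassic, Cretaceous.

135.4 million years; Jurassic, Cretaceous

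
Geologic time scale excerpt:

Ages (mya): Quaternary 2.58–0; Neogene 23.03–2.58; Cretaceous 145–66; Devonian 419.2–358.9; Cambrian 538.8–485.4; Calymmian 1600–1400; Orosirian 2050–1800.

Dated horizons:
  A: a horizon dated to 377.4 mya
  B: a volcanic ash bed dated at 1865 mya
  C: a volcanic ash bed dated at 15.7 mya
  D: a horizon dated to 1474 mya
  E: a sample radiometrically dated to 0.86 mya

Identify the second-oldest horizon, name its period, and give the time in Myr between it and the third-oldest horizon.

D, in the Calymmian; 1096.6 million years to A

Larger Ma means older, so oldest first: B 1865 > D 1474 > A 377.4 > C 15.7 > E 0.86.
Counting 2 along gives D (1474 Ma); the excerpt puts that inside the Calymmian, 1600–1400 Ma.
Next in line is A (377.4 Ma), and 1474 − 377.4 = 1096.6 Myr.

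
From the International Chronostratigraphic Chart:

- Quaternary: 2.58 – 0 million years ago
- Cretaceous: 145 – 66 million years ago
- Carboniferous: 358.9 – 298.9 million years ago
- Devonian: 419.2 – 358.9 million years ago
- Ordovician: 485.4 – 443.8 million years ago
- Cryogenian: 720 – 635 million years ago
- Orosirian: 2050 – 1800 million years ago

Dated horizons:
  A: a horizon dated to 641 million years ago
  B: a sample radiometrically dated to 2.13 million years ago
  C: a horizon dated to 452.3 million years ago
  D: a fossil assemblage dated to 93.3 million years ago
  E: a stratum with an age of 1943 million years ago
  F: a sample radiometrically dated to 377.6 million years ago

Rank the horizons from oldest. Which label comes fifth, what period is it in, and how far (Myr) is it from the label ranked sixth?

D, in the Cretaceous; 91.17 million years to B

Larger Ma means older, so oldest first: E 1943 > A 641 > C 452.3 > F 377.6 > D 93.3 > B 2.13.
Counting 5 along gives D (93.3 Ma); the excerpt puts that inside the Cretaceous, 145–66 Ma.
Next in line is B (2.13 Ma), and 93.3 − 2.13 = 91.17 Myr.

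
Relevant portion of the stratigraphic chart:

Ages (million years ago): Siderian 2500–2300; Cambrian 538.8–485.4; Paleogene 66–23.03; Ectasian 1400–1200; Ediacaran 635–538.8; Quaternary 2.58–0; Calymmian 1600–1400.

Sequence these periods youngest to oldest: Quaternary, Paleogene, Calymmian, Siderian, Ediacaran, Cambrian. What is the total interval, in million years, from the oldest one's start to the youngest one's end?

Start ages (Ma): Siderian 2500, Calymmian 1600, Ediacaran 635, Cambrian 538.8, Paleogene 66, Quaternary 2.58.
Ordered youngest to oldest: Quaternary, Paleogene, Cambrian, Ediacaran, Calymmian, Siderian.
Span = 2500 − 0 = 2500 Myr.

Quaternary → Paleogene → Cambrian → Ediacaran → Calymmian → Siderian; total span 2500 Myr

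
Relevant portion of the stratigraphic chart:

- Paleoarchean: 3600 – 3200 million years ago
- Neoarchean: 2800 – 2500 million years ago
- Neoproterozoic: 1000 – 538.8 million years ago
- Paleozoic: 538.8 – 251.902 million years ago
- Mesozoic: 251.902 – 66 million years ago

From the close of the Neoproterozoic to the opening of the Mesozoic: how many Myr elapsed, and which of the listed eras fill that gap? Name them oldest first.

End of Neoproterozoic = 538.8 Ma; start of Mesozoic = 251.902 Ma.
Gap = 538.8 − 251.902 = 286.898 Myr.
Eras wholly inside 538.8–251.902 Ma: Paleozoic (538.8–251.902).

286.898 million years; Paleozoic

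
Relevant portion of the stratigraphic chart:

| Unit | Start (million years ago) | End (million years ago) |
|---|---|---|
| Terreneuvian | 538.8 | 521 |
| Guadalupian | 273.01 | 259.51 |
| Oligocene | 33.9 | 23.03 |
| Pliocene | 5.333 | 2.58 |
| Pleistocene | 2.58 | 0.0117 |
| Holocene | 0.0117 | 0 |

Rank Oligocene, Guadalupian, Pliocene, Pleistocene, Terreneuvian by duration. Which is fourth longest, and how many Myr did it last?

Pliocene, 2.753 million years

Durations: Oligocene 10.87; Guadalupian 13.5; Pliocene 2.753; Pleistocene 2.5683; Terreneuvian 17.8 Myr.
Sorted longest-first: Terreneuvian (17.8), Guadalupian (13.5), Oligocene (10.87), Pliocene (2.753), Pleistocene (2.5683).
The fourth longest is Pliocene at 2.753 Myr.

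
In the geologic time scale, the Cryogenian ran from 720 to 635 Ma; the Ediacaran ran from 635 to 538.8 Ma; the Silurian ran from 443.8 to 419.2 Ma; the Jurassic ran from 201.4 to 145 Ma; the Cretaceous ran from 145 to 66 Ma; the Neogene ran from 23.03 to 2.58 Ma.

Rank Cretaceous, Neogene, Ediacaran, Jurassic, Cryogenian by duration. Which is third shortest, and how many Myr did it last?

Start − end for each: Cretaceous 145 − 66 = 79; Neogene 23.03 − 2.58 = 20.45; Ediacaran 635 − 538.8 = 96.2; Jurassic 201.4 − 145 = 56.4; Cryogenian 720 − 635 = 85.
Ranking these from shortest: Neogene < Jurassic < Cretaceous < Cryogenian < Ediacaran.
Position 3 in that ranking is Cretaceous, which lasted 79 Myr.

Cretaceous, 79 million years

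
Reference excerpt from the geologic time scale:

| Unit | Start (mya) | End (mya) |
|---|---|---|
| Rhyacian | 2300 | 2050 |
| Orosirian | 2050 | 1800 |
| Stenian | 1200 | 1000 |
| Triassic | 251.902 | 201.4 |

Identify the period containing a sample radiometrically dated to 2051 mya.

Rhyacian

2051 Ma lies between 2300 and 2050 Ma, so it falls in the Rhyacian.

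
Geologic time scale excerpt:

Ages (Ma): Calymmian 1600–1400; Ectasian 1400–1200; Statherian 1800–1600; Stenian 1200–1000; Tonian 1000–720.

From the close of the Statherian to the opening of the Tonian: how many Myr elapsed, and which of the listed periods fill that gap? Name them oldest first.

End of Statherian = 1600 Ma; start of Tonian = 1000 Ma.
Gap = 1600 − 1000 = 600 Myr.
Periods wholly inside 1600–1000 Ma: Calymmian (1600–1400), Ectasian (1400–1200), Stenian (1200–1000).

600 million years; Calymmian, Ectasian, Stenian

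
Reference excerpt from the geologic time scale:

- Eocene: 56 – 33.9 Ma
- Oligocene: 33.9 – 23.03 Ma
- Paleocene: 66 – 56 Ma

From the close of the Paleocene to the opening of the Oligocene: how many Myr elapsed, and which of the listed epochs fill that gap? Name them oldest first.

22.1 million years; Eocene

End of Paleocene = 56 Ma; start of Oligocene = 33.9 Ma.
Gap = 56 − 33.9 = 22.1 Myr.
Epochs wholly inside 56–33.9 Ma: Eocene (56–33.9).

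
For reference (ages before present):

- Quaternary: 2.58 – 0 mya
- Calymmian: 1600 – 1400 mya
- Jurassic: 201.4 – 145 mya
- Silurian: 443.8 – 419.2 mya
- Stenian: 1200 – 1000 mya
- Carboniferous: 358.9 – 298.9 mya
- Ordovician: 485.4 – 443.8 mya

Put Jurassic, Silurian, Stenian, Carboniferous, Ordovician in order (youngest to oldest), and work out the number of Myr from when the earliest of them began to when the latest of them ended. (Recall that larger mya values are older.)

Jurassic, Carboniferous, Silurian, Ordovician, Stenian; total span 1055 Myr

From the excerpt: Jurassic 201.4–145; Silurian 443.8–419.2; Stenian 1200–1000; Carboniferous 358.9–298.9; Ordovician 485.4–443.8 (Ma).
Larger Ma is earlier, so the oldest is Stenian and the youngest is Jurassic; youngest to oldest: Jurassic, Carboniferous, Silurian, Ordovician, Stenian.
Oldest start 1200 minus youngest end 145 gives 1055 Myr overall.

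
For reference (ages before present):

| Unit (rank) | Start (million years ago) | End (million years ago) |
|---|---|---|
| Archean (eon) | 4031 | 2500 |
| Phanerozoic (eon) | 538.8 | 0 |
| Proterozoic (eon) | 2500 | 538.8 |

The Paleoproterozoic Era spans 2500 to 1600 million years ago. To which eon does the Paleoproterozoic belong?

Proterozoic

The Paleoproterozoic (2500–1600 Ma) lies entirely within 2500–538.8 Ma, the Proterozoic Eon.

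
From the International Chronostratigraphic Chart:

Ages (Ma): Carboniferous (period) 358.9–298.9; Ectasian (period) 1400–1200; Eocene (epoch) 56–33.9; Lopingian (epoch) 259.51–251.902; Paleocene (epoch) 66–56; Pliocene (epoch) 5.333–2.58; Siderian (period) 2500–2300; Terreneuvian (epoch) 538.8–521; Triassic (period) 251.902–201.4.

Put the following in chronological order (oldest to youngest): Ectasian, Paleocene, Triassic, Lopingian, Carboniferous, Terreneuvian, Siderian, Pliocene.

The oldest of these is Siderian (starts 2500 Ma) and the youngest is Pliocene (ends 2.58 Ma).
In between, by decreasing start age: Ectasian (1400), Terreneuvian (538.8), Carboniferous (358.9), Lopingian (259.51), Triassic (251.902), Paleocene (66).

Siderian, then Ectasian, then Terreneuvian, then Carboniferous, then Lopingian, then Triassic, then Paleocene, then Pliocene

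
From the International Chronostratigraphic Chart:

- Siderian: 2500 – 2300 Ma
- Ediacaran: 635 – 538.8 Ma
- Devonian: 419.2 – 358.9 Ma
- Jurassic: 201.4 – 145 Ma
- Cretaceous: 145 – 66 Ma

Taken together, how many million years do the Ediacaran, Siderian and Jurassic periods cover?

Duration is start − end for each: (635 − 538.8) + (2500 − 2300) + (201.4 − 145).
That is 96.2 + 200 + 56.4, which totals 352.6 million years.

352.6 million years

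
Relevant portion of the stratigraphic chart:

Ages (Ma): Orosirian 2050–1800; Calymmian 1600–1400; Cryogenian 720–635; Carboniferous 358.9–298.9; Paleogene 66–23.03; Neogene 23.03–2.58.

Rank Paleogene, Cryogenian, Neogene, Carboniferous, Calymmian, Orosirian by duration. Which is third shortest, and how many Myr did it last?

Durations: Paleogene 42.97; Cryogenian 85; Neogene 20.45; Carboniferous 60; Calymmian 200; Orosirian 250 Myr.
Sorted shortest-first: Neogene (20.45), Paleogene (42.97), Carboniferous (60), Cryogenian (85), Calymmian (200), Orosirian (250).
The third shortest is Carboniferous at 60 Myr.

Carboniferous, 60 million years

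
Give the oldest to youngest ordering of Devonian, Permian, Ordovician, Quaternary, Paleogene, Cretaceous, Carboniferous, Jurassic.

Group by era (each group listed oldest first) — Paleozoic: Ordovician, Devonian, Carboniferous, Permian; Mesozoic: Jurassic, Cretaceous; Cenozoic: Paleogene, Quaternary. The eras run Paleozoic → Mesozoic → Cenozoic. Concatenating the groups in that era order gives oldest to youngest directly.

Ordovician → Devonian → Carboniferous → Permian → Jurassic → Cretaceous → Paleogene → Quaternary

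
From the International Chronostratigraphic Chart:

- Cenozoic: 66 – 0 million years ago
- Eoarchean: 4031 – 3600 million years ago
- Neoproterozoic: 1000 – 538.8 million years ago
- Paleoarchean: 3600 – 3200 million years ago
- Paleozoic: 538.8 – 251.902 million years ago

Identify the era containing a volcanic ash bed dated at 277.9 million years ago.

277.9 Ma lies between 538.8 and 251.902 Ma, so it falls in the Paleozoic.

Paleozoic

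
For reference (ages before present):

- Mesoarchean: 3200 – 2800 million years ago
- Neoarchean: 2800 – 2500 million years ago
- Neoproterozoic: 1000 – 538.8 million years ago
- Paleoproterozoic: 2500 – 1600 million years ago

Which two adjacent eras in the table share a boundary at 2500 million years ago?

Neoarchean and Paleoproterozoic

The Neoarchean ends at 2500 million years ago and the Paleoproterozoic begins at 2500 million years ago, so they share that boundary.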